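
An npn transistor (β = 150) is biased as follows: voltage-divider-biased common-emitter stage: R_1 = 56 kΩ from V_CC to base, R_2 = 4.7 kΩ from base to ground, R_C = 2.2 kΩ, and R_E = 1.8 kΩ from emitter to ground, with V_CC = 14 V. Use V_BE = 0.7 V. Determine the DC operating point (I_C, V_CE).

Thevenize the base divider: V_Th = V_CC·R_2/(R_1+R_2) = 14×4.7/60.7 = 1.08 V, R_Th = R_1‖R_2 = 4.34 kΩ.
Base-emitter loop: V_Th = I_B·R_Th + V_BE + (β+1)I_B·R_E, so I_B = (1.08 − 0.7) / (4.34 + 151×1.8) = 0.00139 mA.
I_C = β·I_B = 150×0.00139 = 0.209 mA, and I_E = (β+1)I_B = 0.21 mA.
V_CE = V_CC − I_C·R_C − I_E·R_E = 14 − 0.209×2.2 − 0.21×1.8 = 13.2 V.
V_CE = 13.2 V > 0.2 V confirms active-region operation.

I_C ≈ 0.21 mA, V_CE ≈ 13 V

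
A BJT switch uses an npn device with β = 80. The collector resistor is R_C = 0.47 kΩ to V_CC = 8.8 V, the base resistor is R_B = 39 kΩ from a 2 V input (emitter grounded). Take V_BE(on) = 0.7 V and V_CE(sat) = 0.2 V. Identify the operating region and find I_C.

active; I_C ≈ 2.7 mA

Assume active. Base-emitter loop: I_B = (V_BB − V_BE)/R_B = (2 − 0.7)/39 = 0.0333 mA.
I_C = β·I_B = 80×0.0333 = 2.67 mA.
V_CE = V_CC − I_C·R_C = 8.8 − 2.67×0.47 = 7.55 V > V_CE(sat), so the active-region assumption holds.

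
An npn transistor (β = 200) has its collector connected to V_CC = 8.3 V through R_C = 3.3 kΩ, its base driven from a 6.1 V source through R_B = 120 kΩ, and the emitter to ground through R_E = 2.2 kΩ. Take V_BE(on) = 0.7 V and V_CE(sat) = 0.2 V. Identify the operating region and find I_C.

Assume active: I_B = (6.1 − 0.7)/(120 + 201×2.2) = 0.00961 mA, I_C = β·I_B = 1.92 mA.
Then V_CE = 8.3 − 1.92×3.3 − 1.93×2.2 = -2.29 V < 0.2 V — the active assumption fails.
Re-solve with V_CE = 0.2 V. KCL at the emitter: V_E/R_E = (V_BB−0.7−V_E)/R_B + (V_CC−0.2−V_E)/R_C, giving V_E = 3.26 V.
I_C = (V_CC − 0.2 − V_E)/R_C = (8.1 − 3.26)/3.3 = 1.47 mA.
Check: I_B = (5.4 − 3.26)/120 = 0.0178 mA, and β·I_B = 3.56 mA > I_C, confirming saturation.

saturation; I_C ≈ 1.5 mA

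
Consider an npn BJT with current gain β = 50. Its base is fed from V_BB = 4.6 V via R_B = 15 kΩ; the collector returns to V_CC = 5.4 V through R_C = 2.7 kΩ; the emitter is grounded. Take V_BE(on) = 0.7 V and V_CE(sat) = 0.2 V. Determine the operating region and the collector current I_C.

Assume active: I_B = (4.6 − 0.7)/15 = 0.26 mA, giving I_C = β·I_B = 13 mA.
But then V_CE = 5.4 − 13×2.7 = -29.7 V < V_CE(sat) = 0.2 V — impossible in the active region.
So the transistor is saturated. With V_CE = 0.2 V, I_C = (V_CC − 0.2)/R_C = 5.2/2.7 = 1.93 mA.
Check: β·I_B = 13 mA > I_C = 1.93 mA, confirming saturation.

saturation; I_C ≈ 1.9 mA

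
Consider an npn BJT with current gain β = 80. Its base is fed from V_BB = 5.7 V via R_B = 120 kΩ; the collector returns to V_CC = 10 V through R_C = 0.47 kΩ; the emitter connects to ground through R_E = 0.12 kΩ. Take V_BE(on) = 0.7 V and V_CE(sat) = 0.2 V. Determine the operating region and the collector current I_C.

active; I_C ≈ 3.1 mA

Assume active. Base-emitter loop: I_B = (V_BB − V_BE)/(R_B + (β+1)R_E) = (5.7 − 0.7)/(120 + 81×0.12) = 0.0385 mA.
I_C = β·I_B = 80×0.0385 = 3.08 mA.
V_CE = V_CC − I_C·R_C − I_E·R_E = 10 − 3.08×0.47 − 3.12×0.12 = 8.18 V > V_CE(sat), so the active-region assumption holds.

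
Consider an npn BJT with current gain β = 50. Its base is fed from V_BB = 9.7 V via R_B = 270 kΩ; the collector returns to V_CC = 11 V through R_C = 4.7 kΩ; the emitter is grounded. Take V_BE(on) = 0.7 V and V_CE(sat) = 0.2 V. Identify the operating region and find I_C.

Assume active. Base-emitter loop: I_B = (V_BB − V_BE)/R_B = (9.7 − 0.7)/270 = 0.0333 mA.
I_C = β·I_B = 50×0.0333 = 1.67 mA.
V_CE = V_CC − I_C·R_C = 11 − 1.67×4.7 = 3.17 V > V_CE(sat), so the active-region assumption holds.

active; I_C ≈ 1.7 mA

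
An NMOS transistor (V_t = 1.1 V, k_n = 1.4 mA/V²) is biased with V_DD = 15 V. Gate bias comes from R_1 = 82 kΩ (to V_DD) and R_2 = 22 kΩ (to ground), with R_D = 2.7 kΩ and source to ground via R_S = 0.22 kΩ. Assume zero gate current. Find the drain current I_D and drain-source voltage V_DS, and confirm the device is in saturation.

V_G = V_DD·R_2/(R_1+R_2) = 15×22/104 = 3.17 V.
Assume saturation: I_D = (k_n/2)(V_GS − V_t)² with V_GS = V_G − I_D·R_S = 3.17 − 0.22·I_D.
Substituting gives 0.0339·I_D² − 1.64·I_D + 3.01 = 0, with roots I_D = 1.91 or 46.5 mA.
The root I_D = 46.5 mA gives V_GS = -7.05 V ≤ V_t, so take I_D = 1.91 mA.
Then V_GS = 2.75 V and V_DS = V_DD − I_D(R_D+R_S) = 15 − 1.91×2.92 = 9.42 V.
Saturation requires V_DS ≥ V_GS − V_t = 1.65 V; 9.42 ≥ 1.65 ✓.

I_D ≈ 1.9 mA, V_DS ≈ 9.4 V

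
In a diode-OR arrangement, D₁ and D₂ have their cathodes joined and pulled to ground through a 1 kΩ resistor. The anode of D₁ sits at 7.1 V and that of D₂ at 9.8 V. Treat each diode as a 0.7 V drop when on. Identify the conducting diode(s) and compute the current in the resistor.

Only D₂ conducts; I_R ≈ 9.1 mA

Assume both conduct. Then node N would need to be at both 7.1−0.7 = 6.4 V and 9.8−0.7 = 9.1 V, which is impossible.
Assume only D₂ conducts: V_N = 9.8 − 0.7 = 9.1 V, so I_R = 9.1/1 = 9.1 mA.
Check D₁: its anode-to-cathode voltage is 7.1 − 9.1 = -2 V < 0.7 V, so it is off. The assumption is consistent.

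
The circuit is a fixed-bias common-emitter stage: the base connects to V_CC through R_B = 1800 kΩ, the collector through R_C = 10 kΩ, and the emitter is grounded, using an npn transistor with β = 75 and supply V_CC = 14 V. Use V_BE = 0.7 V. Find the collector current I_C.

I_C ≈ 0.55 mA

Base loop: V_CC = I_B·R_B + V_BE, so I_B = (14 − 0.7)/1800 kΩ = 0.00739 mA.
In the active region I_C = β·I_B = 75 × 0.00739 = 0.554 mA.
Collector loop: V_CE = V_CC − I_C·R_C = 14 − 0.554×10 = 8.46 V.
Since V_CE = 8.46 V > V_CE(sat) ≈ 0.2 V, the transistor is in the active region as assumed.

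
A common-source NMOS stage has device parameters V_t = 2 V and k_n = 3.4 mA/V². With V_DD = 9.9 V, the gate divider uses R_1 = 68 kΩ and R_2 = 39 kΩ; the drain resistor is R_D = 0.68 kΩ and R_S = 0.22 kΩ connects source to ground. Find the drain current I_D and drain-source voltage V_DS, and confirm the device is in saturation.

I_D ≈ 2.2 mA, V_DS ≈ 7.9 V

V_G = V_DD·R_2/(R_1+R_2) = 9.9×39/107 = 3.61 V.
Assume saturation: I_D = (k_n/2)(V_GS − V_t)² with V_GS = V_G − I_D·R_S = 3.61 − 0.22·I_D.
Substituting gives 0.0823·I_D² − 2.2·I_D + 4.4 = 0, with roots I_D = 2.17 or 24.6 mA.
The root I_D = 24.6 mA gives V_GS = -1.8 V ≤ V_t, so take I_D = 2.17 mA.
Then V_GS = 3.13 V and V_DS = V_DD − I_D(R_D+R_S) = 9.9 − 2.17×0.9 = 7.94 V.
Saturation requires V_DS ≥ V_GS − V_t = 1.13 V; 7.94 ≥ 1.13 ✓.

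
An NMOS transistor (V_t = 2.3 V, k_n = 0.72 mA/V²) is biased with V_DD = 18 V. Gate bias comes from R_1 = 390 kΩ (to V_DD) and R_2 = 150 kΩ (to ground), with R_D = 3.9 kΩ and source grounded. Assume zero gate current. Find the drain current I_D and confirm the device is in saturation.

V_G = V_DD·R_2/(R_1+R_2) = 18×150/540 = 5 V. With the source grounded, V_GS = V_G = 5 V.
Assume saturation: I_D = (k_n/2)(V_GS − V_t)² = (0.72/2)×(5 − 2.3)² = 0.36×2.7² = 2.62 mA.
V_DS = V_DD − I_D·R_D = 18 − 2.62×3.9 = 7.76 V.
Saturation requires V_DS ≥ V_GS − V_t = 2.7 V; 7.76 ≥ 2.7 ✓.

I_D ≈ 2.6 mA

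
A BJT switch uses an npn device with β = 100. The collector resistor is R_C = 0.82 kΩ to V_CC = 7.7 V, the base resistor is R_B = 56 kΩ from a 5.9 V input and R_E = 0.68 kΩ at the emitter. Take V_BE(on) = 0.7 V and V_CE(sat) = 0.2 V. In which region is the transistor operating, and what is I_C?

Assume active. Base-emitter loop: I_B = (V_BB − V_BE)/(R_B + (β+1)R_E) = (5.9 − 0.7)/(56 + 101×0.68) = 0.0417 mA.
I_C = β·I_B = 100×0.0417 = 4.17 mA.
V_CE = V_CC − I_C·R_C − I_E·R_E = 7.7 − 4.17×0.82 − 4.21×0.68 = 1.42 V > V_CE(sat), so the active-region assumption holds.

active; I_C ≈ 4.2 mA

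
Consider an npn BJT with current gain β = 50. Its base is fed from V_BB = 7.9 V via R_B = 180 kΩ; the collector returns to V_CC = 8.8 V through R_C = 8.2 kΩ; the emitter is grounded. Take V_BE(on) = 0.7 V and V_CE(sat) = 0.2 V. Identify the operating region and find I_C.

Assume active: I_B = (7.9 − 0.7)/180 = 0.04 mA, giving I_C = β·I_B = 2 mA.
But then V_CE = 8.8 − 2×8.2 = -7.6 V < V_CE(sat) = 0.2 V — impossible in the active region.
So the transistor is saturated. With V_CE = 0.2 V, I_C = (V_CC − 0.2)/R_C = 8.6/8.2 = 1.05 mA.
Check: β·I_B = 2 mA > I_C = 1.05 mA, confirming saturation.

saturation; I_C ≈ 1 mA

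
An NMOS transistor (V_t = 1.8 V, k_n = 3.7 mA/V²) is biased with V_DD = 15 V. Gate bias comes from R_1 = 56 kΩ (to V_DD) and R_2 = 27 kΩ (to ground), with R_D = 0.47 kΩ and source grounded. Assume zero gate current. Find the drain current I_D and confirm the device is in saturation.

V_G = V_DD·R_2/(R_1+R_2) = 15×27/83 = 4.88 V. With the source grounded, V_GS = V_G = 4.88 V.
Assume saturation: I_D = (k_n/2)(V_GS − V_t)² = (3.7/2)×(4.88 − 1.8)² = 1.85×3.08² = 17.5 mA.
V_DS = V_DD − I_D·R_D = 15 − 17.5×0.47 = 6.75 V.
Saturation requires V_DS ≥ V_GS − V_t = 3.08 V; 6.75 ≥ 3.08 ✓.

I_D ≈ 18 mA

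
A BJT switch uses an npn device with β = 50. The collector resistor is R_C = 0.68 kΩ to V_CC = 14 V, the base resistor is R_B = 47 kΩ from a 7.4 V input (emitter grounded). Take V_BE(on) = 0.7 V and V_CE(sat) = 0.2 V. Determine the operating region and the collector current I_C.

Assume active. Base-emitter loop: I_B = (V_BB − V_BE)/R_B = (7.4 − 0.7)/47 = 0.143 mA.
I_C = β·I_B = 50×0.143 = 7.13 mA.
V_CE = V_CC − I_C·R_C = 14 − 7.13×0.68 = 9.15 V > V_CE(sat), so the active-region assumption holds.

active; I_C ≈ 7.1 mA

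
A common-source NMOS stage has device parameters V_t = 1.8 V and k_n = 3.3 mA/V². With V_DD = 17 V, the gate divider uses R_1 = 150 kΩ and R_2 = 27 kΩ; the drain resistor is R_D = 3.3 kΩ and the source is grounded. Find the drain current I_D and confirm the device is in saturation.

I_D ≈ 1 mA

V_G = V_DD·R_2/(R_1+R_2) = 17×27/177 = 2.59 V. With the source grounded, V_GS = V_G = 2.59 V.
Assume saturation: I_D = (k_n/2)(V_GS − V_t)² = (3.3/2)×(2.59 − 1.8)² = 1.65×0.793² = 1.04 mA.
V_DS = V_DD − I_D·R_D = 17 − 1.04×3.3 = 13.6 V.
Saturation requires V_DS ≥ V_GS − V_t = 0.793 V; 13.6 ≥ 0.793 ✓.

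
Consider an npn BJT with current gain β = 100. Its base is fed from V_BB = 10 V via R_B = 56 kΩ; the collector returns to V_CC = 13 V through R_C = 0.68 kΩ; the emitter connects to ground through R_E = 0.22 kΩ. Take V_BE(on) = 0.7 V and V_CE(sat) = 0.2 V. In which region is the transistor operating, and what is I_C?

Assume active. Base-emitter loop: I_B = (V_BB − V_BE)/(R_B + (β+1)R_E) = (10 − 0.7)/(56 + 101×0.22) = 0.119 mA.
I_C = β·I_B = 100×0.119 = 11.9 mA.
V_CE = V_CC − I_C·R_C − I_E·R_E = 13 − 11.9×0.68 − 12×0.22 = 2.27 V > V_CE(sat), so the active-region assumption holds.

active; I_C ≈ 12 mA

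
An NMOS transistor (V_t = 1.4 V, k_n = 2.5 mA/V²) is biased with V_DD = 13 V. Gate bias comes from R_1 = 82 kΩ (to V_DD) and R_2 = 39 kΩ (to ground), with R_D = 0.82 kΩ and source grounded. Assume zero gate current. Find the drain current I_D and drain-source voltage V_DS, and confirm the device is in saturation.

V_G = V_DD·R_2/(R_1+R_2) = 13×39/121 = 4.19 V. With the source grounded, V_GS = V_G = 4.19 V.
Assume saturation: I_D = (k_n/2)(V_GS − V_t)² = (2.5/2)×(4.19 − 1.4)² = 1.25×2.79² = 9.73 mA.
V_DS = V_DD − I_D·R_D = 13 − 9.73×0.82 = 5.02 V.
Saturation requires V_DS ≥ V_GS − V_t = 2.79 V; 5.02 ≥ 2.79 ✓.

I_D ≈ 9.7 mA, V_DS ≈ 5 V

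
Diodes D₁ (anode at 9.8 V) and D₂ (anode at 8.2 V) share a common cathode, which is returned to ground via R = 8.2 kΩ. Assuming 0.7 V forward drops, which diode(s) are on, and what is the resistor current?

Only D₁ conducts; I_R ≈ 1.1 mA

Assume both conduct. Then node N would need to be at both 9.8−0.7 = 9.1 V and 8.2−0.7 = 7.5 V, which is impossible.
Assume only D₁ conducts: V_N = 9.8 − 0.7 = 9.1 V, so I_R = 9.1/8.2 = 1.11 mA.
Check D₂: its anode-to-cathode voltage is 8.2 − 9.1 = -0.9 V < 0.7 V, so it is off. The assumption is consistent.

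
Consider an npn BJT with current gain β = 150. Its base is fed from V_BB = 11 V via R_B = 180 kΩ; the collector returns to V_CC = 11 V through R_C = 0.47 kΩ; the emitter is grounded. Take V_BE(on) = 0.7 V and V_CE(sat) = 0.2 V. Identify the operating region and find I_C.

Assume active. Base-emitter loop: I_B = (V_BB − V_BE)/R_B = (11 − 0.7)/180 = 0.0572 mA.
I_C = β·I_B = 150×0.0572 = 8.58 mA.
V_CE = V_CC − I_C·R_C = 11 − 8.58×0.47 = 6.97 V > V_CE(sat), so the active-region assumption holds.

active; I_C ≈ 8.6 mA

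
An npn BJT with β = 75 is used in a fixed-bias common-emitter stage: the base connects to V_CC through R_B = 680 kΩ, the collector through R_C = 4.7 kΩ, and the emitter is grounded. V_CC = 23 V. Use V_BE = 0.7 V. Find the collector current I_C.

I_C ≈ 2.5 mA

Base loop: V_CC = I_B·R_B + V_BE, so I_B = (23 − 0.7)/680 kΩ = 0.0328 mA.
In the active region I_C = β·I_B = 75 × 0.0328 = 2.46 mA.
Collector loop: V_CE = V_CC − I_C·R_C = 23 − 2.46×4.7 = 11.4 V.
Since V_CE = 11.4 V > V_CE(sat) ≈ 0.2 V, the transistor is in the active region as assumed.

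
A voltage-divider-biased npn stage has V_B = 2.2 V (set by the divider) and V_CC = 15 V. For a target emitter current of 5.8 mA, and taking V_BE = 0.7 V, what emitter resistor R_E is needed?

V_E = V_B − V_BE = 2.2 − 0.7 = 1.5 V.
R_E = V_E / I_E = 1.5 / 5.8 = 0.259 kΩ.

R_E ≈ 0.26 kΩ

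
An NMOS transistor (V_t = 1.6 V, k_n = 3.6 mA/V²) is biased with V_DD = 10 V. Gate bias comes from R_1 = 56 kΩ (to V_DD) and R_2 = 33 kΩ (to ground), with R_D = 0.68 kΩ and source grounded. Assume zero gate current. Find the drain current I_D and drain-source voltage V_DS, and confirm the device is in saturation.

I_D ≈ 8 mA, V_DS ≈ 4.6 V

V_G = V_DD·R_2/(R_1+R_2) = 10×33/89 = 3.71 V. With the source grounded, V_GS = V_G = 3.71 V.
Assume saturation: I_D = (k_n/2)(V_GS − V_t)² = (3.6/2)×(3.71 − 1.6)² = 1.8×2.11² = 8 mA.
V_DS = V_DD − I_D·R_D = 10 − 8×0.68 = 4.56 V.
Saturation requires V_DS ≥ V_GS − V_t = 2.11 V; 4.56 ≥ 2.11 ✓.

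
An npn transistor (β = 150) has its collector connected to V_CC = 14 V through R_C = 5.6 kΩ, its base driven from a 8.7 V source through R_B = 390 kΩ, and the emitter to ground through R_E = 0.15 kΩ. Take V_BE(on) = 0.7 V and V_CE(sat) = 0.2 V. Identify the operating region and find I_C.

saturation; I_C ≈ 2.4 mA

Assume active: I_B = (8.7 − 0.7)/(390 + 151×0.15) = 0.0194 mA, I_C = β·I_B = 2.91 mA.
Then V_CE = 14 − 2.91×5.6 − 2.93×0.15 = -2.72 V < 0.2 V — the active assumption fails.
Re-solve with V_CE = 0.2 V. KCL at the emitter: V_E/R_E = (V_BB−0.7−V_E)/R_B + (V_CC−0.2−V_E)/R_C, giving V_E = 0.363 V.
I_C = (V_CC − 0.2 − V_E)/R_C = (13.8 − 0.363)/5.6 = 2.4 mA.
Check: I_B = (8 − 0.363)/390 = 0.0196 mA, and β·I_B = 2.94 mA > I_C, confirming saturation.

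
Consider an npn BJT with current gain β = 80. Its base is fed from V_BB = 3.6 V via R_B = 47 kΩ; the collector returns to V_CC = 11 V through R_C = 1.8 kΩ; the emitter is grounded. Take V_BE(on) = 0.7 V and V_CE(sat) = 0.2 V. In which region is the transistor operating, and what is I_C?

active; I_C ≈ 4.9 mA

Assume active. Base-emitter loop: I_B = (V_BB − V_BE)/R_B = (3.6 − 0.7)/47 = 0.0617 mA.
I_C = β·I_B = 80×0.0617 = 4.94 mA.
V_CE = V_CC − I_C·R_C = 11 − 4.94×1.8 = 2.11 V > V_CE(sat), so the active-region assumption holds.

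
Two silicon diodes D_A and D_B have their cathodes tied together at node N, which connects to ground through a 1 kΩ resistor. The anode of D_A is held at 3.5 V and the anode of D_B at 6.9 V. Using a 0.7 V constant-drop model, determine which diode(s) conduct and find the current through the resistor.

Only D_B conducts; I_R ≈ 6.2 mA

Assume both conduct. Then node N would need to be at both 3.5−0.7 = 2.8 V and 6.9−0.7 = 6.2 V, which is impossible.
Assume only D_B conducts: V_N = 6.9 − 0.7 = 6.2 V, so I_R = 6.2/1 = 6.2 mA.
Check D_A: its anode-to-cathode voltage is 3.5 − 6.2 = -2.7 V < 0.7 V, so it is off. The assumption is consistent.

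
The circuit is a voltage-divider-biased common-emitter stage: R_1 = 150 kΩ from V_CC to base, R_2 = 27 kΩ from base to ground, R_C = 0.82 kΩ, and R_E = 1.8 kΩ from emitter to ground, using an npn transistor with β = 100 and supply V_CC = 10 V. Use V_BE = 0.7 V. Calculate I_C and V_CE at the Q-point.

I_C ≈ 0.4 mA, V_CE ≈ 8.9 V

Thevenize the base divider: V_Th = V_CC·R_2/(R_1+R_2) = 10×27/177 = 1.53 V, R_Th = R_1‖R_2 = 22.9 kΩ.
Base-emitter loop: V_Th = I_B·R_Th + V_BE + (β+1)I_B·R_E, so I_B = (1.53 − 0.7) / (22.9 + 101×1.8) = 0.00403 mA.
I_C = β·I_B = 100×0.00403 = 0.403 mA, and I_E = (β+1)I_B = 0.407 mA.
V_CE = V_CC − I_C·R_C − I_E·R_E = 10 − 0.403×0.82 − 0.407×1.8 = 8.94 V.
V_CE = 8.94 V > 0.2 V confirms active-region operation.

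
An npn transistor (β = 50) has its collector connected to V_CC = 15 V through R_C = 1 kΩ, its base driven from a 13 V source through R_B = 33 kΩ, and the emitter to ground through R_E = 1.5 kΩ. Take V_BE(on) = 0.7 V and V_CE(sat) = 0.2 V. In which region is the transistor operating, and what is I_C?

active; I_C ≈ 5.6 mA

Assume active. Base-emitter loop: I_B = (V_BB − V_BE)/(R_B + (β+1)R_E) = (13 − 0.7)/(33 + 51×1.5) = 0.112 mA.
I_C = β·I_B = 50×0.112 = 5.62 mA.
V_CE = V_CC − I_C·R_C − I_E·R_E = 15 − 5.62×1 − 5.73×1.5 = 0.79 V > V_CE(sat), so the active-region assumption holds.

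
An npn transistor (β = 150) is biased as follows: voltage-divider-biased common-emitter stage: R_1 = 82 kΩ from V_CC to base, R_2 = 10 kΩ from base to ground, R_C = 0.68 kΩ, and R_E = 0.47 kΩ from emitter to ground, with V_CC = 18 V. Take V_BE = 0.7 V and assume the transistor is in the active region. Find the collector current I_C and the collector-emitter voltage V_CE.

I_C ≈ 2.4 mA, V_CE ≈ 15 V

Thevenize the base divider: V_Th = V_CC·R_2/(R_1+R_2) = 18×10/92 = 1.96 V, R_Th = R_1‖R_2 = 8.91 kΩ.
Base-emitter loop: V_Th = I_B·R_Th + V_BE + (β+1)I_B·R_E, so I_B = (1.96 − 0.7) / (8.91 + 151×0.47) = 0.0157 mA.
I_C = β·I_B = 150×0.0157 = 2.36 mA, and I_E = (β+1)I_B = 2.38 mA.
V_CE = V_CC − I_C·R_C − I_E·R_E = 18 − 2.36×0.68 − 2.38×0.47 = 15.3 V.
V_CE = 15.3 V > 0.2 V confirms active-region operation.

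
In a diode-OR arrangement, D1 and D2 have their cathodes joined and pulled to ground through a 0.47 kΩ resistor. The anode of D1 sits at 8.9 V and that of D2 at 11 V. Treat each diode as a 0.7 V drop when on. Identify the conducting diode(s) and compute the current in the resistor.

Only D2 conducts; I_R ≈ 22 mA

Assume both conduct. Then node N would need to be at both 8.9−0.7 = 8.2 V and 11−0.7 = 10.3 V, which is impossible.
Assume only D2 conducts: V_N = 11 − 0.7 = 10.3 V, so I_R = 10.3/0.47 = 21.9 mA.
Check D1: its anode-to-cathode voltage is 8.9 − 10.3 = -1.4 V < 0.7 V, so it is off. The assumption is consistent.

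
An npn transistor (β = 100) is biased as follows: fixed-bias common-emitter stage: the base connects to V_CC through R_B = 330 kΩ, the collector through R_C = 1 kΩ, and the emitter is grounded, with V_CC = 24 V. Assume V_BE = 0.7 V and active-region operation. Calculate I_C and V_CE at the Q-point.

Base loop: V_CC = I_B·R_B + V_BE, so I_B = (24 − 0.7)/330 kΩ = 0.0706 mA.
In the active region I_C = β·I_B = 100 × 0.0706 = 7.06 mA.
Collector loop: V_CE = V_CC − I_C·R_C = 24 − 7.06×1 = 16.9 V.
Since V_CE = 16.9 V > V_CE(sat) ≈ 0.2 V, the transistor is in the active region as assumed.

I_C ≈ 7.1 mA, V_CE ≈ 17 V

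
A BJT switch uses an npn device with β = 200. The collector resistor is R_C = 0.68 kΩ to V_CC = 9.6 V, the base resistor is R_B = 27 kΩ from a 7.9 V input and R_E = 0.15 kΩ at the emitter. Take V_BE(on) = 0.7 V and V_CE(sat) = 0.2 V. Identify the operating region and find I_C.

Assume active: I_B = (7.9 − 0.7)/(27 + 201×0.15) = 0.126 mA, I_C = β·I_B = 25.2 mA.
Then V_CE = 9.6 − 25.2×0.68 − 25.3×0.15 = -11.3 V < 0.2 V — the active assumption fails.
Re-solve with V_CE = 0.2 V. KCL at the emitter: V_E/R_E = (V_BB−0.7−V_E)/R_B + (V_CC−0.2−V_E)/R_C, giving V_E = 1.72 V.
I_C = (V_CC − 0.2 − V_E)/R_C = (9.4 − 1.72)/0.68 = 11.3 mA.
Check: I_B = (7.2 − 1.72)/27 = 0.203 mA, and β·I_B = 40.6 mA > I_C, confirming saturation.

saturation; I_C ≈ 11 mA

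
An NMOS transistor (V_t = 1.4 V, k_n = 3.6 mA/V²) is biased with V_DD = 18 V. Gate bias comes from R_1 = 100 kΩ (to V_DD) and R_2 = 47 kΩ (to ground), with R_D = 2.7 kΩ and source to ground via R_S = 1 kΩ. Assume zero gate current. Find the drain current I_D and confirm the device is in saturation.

I_D ≈ 3.1 mA

V_G = V_DD·R_2/(R_1+R_2) = 18×47/147 = 5.76 V.
Assume saturation: I_D = (k_n/2)(V_GS − V_t)² with V_GS = V_G − I_D·R_S = 5.76 − 1·I_D.
Substituting gives 1.8·I_D² − 16.7·I_D + 34.1 = 0, with roots I_D = 3.05 or 6.21 mA.
The root I_D = 6.21 mA gives V_GS = -0.458 V ≤ V_t, so take I_D = 3.05 mA.
Then V_GS = 2.7 V and V_DS = V_DD − I_D(R_D+R_S) = 18 − 3.05×3.7 = 6.7 V.
Saturation requires V_DS ≥ V_GS − V_t = 1.3 V; 6.7 ≥ 1.3 ✓.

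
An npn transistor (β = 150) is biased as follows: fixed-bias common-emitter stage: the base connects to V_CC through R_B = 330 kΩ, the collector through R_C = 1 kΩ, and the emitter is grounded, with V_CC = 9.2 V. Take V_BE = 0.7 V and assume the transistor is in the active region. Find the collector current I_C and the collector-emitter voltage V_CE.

Base loop: V_CC = I_B·R_B + V_BE, so I_B = (9.2 − 0.7)/330 kΩ = 0.0258 mA.
In the active region I_C = β·I_B = 150 × 0.0258 = 3.86 mA.
Collector loop: V_CE = V_CC − I_C·R_C = 9.2 − 3.86×1 = 5.34 V.
Since V_CE = 5.34 V > V_CE(sat) ≈ 0.2 V, the transistor is in the active region as assumed.

I_C ≈ 3.9 mA, V_CE ≈ 5.3 V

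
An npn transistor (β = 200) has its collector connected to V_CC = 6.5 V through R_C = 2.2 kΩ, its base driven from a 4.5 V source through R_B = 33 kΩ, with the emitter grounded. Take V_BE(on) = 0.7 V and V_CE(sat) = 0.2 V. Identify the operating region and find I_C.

saturation; I_C ≈ 2.9 mA

Assume active: I_B = (4.5 − 0.7)/33 = 0.115 mA, giving I_C = β·I_B = 23 mA.
But then V_CE = 6.5 − 23×2.2 = -44.2 V < V_CE(sat) = 0.2 V — impossible in the active region.
So the transistor is saturated. With V_CE = 0.2 V, I_C = (V_CC − 0.2)/R_C = 6.3/2.2 = 2.86 mA.
Check: β·I_B = 23 mA > I_C = 2.86 mA, confirming saturation.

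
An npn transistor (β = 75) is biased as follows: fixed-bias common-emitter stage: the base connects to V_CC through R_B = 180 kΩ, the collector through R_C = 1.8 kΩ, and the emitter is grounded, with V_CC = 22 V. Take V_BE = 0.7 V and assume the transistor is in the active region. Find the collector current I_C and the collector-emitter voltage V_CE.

I_C ≈ 8.9 mA, V_CE ≈ 6 V

Base loop: V_CC = I_B·R_B + V_BE, so I_B = (22 − 0.7)/180 kΩ = 0.118 mA.
In the active region I_C = β·I_B = 75 × 0.118 = 8.88 mA.
Collector loop: V_CE = V_CC − I_C·R_C = 22 − 8.88×1.8 = 6.03 V.
Since V_CE = 6.03 V > V_CE(sat) ≈ 0.2 V, the transistor is in the active region as assumed.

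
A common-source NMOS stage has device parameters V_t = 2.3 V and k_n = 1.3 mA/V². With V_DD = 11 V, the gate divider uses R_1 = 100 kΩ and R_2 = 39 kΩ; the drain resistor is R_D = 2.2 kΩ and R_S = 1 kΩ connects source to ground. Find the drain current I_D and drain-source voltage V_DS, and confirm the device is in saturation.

I_D ≈ 0.21 mA, V_DS ≈ 10 V

V_G = V_DD·R_2/(R_1+R_2) = 11×39/139 = 3.09 V.
Assume saturation: I_D = (k_n/2)(V_GS − V_t)² with V_GS = V_G − I_D·R_S = 3.09 − 1·I_D.
Substituting gives 0.65·I_D² − 2.02·I_D + 0.402 = 0, with roots I_D = 0.213 or 2.9 mA.
The root I_D = 2.9 mA gives V_GS = 0.189 V ≤ V_t, so take I_D = 0.213 mA.
Then V_GS = 2.87 V and V_DS = V_DD − I_D(R_D+R_S) = 11 − 0.213×3.2 = 10.3 V.
Saturation requires V_DS ≥ V_GS − V_t = 0.573 V; 10.3 ≥ 0.573 ✓.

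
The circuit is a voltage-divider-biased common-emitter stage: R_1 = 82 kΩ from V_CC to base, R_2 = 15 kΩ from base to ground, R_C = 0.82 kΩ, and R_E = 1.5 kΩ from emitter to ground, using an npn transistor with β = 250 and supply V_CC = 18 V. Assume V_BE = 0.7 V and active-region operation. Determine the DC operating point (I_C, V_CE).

I_C ≈ 1.3 mA, V_CE ≈ 15 V

Thevenize the base divider: V_Th = V_CC·R_2/(R_1+R_2) = 18×15/97 = 2.78 V, R_Th = R_1‖R_2 = 12.7 kΩ.
Base-emitter loop: V_Th = I_B·R_Th + V_BE + (β+1)I_B·R_E, so I_B = (2.78 − 0.7) / (12.7 + 251×1.5) = 0.00535 mA.
I_C = β·I_B = 250×0.00535 = 1.34 mA, and I_E = (β+1)I_B = 1.34 mA.
V_CE = V_CC − I_C·R_C − I_E·R_E = 18 − 1.34×0.82 − 1.34×1.5 = 14.9 V.
V_CE = 14.9 V > 0.2 V confirms active-region operation.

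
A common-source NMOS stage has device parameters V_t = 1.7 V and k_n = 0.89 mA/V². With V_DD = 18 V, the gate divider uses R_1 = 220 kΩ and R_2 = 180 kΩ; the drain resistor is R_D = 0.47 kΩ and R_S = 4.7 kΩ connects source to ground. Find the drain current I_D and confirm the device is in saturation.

V_G = V_DD·R_2/(R_1+R_2) = 18×180/400 = 8.1 V.
Assume saturation: I_D = (k_n/2)(V_GS − V_t)² with V_GS = V_G − I_D·R_S = 8.1 − 4.7·I_D.
Substituting gives 9.83·I_D² − 27.8·I_D + 18.2 = 0, with roots I_D = 1.04 or 1.79 mA.
The root I_D = 1.79 mA gives V_GS = -0.305 V ≤ V_t, so take I_D = 1.04 mA.
Then V_GS = 3.23 V and V_DS = V_DD − I_D(R_D+R_S) = 18 − 1.04×5.17 = 12.6 V.
Saturation requires V_DS ≥ V_GS − V_t = 1.53 V; 12.6 ≥ 1.53 ✓.

I_D ≈ 1 mA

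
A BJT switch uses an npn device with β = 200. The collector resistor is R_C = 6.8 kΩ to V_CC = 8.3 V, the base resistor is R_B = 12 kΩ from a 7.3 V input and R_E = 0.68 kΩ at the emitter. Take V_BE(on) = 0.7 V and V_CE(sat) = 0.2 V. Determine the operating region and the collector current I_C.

saturation; I_C ≈ 1 mA

Assume active: I_B = (7.3 − 0.7)/(12 + 201×0.68) = 0.0444 mA, I_C = β·I_B = 8.88 mA.
Then V_CE = 8.3 − 8.88×6.8 − 8.92×0.68 = -58.1 V < 0.2 V — the active assumption fails.
Re-solve with V_CE = 0.2 V. KCL at the emitter: V_E/R_E = (V_BB−0.7−V_E)/R_B + (V_CC−0.2−V_E)/R_C, giving V_E = 1.02 V.
I_C = (V_CC − 0.2 − V_E)/R_C = (8.1 − 1.02)/6.8 = 1.04 mA.
Check: I_B = (6.6 − 1.02)/12 = 0.465 mA, and β·I_B = 92.9 mA > I_C, confirming saturation.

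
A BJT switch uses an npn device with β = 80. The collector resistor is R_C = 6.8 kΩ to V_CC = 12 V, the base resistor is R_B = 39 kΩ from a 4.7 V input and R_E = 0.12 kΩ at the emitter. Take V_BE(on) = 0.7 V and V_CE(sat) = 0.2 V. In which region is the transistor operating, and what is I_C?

Assume active: I_B = (4.7 − 0.7)/(39 + 81×0.12) = 0.0821 mA, I_C = β·I_B = 6.57 mA.
Then V_CE = 12 − 6.57×6.8 − 6.65×0.12 = -33.5 V < 0.2 V — the active assumption fails.
Re-solve with V_CE = 0.2 V. KCL at the emitter: V_E/R_E = (V_BB−0.7−V_E)/R_B + (V_CC−0.2−V_E)/R_C, giving V_E = 0.216 V.
I_C = (V_CC − 0.2 − V_E)/R_C = (11.8 − 0.216)/6.8 = 1.7 mA.
Check: I_B = (4 − 0.216)/39 = 0.097 mA, and β·I_B = 7.76 mA > I_C, confirming saturation.

saturation; I_C ≈ 1.7 mA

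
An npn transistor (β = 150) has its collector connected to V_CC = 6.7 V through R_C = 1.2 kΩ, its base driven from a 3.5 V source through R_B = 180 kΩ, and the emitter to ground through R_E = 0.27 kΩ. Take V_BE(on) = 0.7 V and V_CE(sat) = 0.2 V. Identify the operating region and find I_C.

Assume active. Base-emitter loop: I_B = (V_BB − V_BE)/(R_B + (β+1)R_E) = (3.5 − 0.7)/(180 + 151×0.27) = 0.0127 mA.
I_C = β·I_B = 150×0.0127 = 1.9 mA.
V_CE = V_CC − I_C·R_C − I_E·R_E = 6.7 − 1.9×1.2 − 1.92×0.27 = 3.9 V > V_CE(sat), so the active-region assumption holds.

active; I_C ≈ 1.9 mA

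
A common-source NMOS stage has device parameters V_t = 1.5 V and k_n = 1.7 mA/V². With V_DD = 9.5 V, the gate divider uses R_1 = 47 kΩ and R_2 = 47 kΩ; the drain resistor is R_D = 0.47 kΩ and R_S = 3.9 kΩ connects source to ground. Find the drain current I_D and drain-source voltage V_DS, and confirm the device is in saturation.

V_G = V_DD·R_2/(R_1+R_2) = 9.5×47/94 = 4.75 V.
Assume saturation: I_D = (k_n/2)(V_GS − V_t)² with V_GS = V_G − I_D·R_S = 4.75 − 3.9·I_D.
Substituting gives 12.9·I_D² − 22.5·I_D + 8.98 = 0, with roots I_D = 0.615 or 1.13 mA.
The root I_D = 1.13 mA gives V_GS = 0.348 V ≤ V_t, so take I_D = 0.615 mA.
Then V_GS = 2.35 V and V_DS = V_DD − I_D(R_D+R_S) = 9.5 − 0.615×4.37 = 6.81 V.
Saturation requires V_DS ≥ V_GS − V_t = 0.851 V; 6.81 ≥ 0.851 ✓.

I_D ≈ 0.62 mA, V_DS ≈ 6.8 V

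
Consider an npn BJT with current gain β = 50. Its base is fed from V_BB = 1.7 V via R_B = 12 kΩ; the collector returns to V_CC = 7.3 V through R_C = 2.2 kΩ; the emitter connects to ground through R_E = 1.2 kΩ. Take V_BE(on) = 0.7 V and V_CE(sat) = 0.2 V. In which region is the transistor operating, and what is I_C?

active; I_C ≈ 0.68 mA

Assume active. Base-emitter loop: I_B = (V_BB − V_BE)/(R_B + (β+1)R_E) = (1.7 − 0.7)/(12 + 51×1.2) = 0.0137 mA.
I_C = β·I_B = 50×0.0137 = 0.683 mA.
V_CE = V_CC − I_C·R_C − I_E·R_E = 7.3 − 0.683×2.2 − 0.697×1.2 = 4.96 V > V_CE(sat), so the active-region assumption holds.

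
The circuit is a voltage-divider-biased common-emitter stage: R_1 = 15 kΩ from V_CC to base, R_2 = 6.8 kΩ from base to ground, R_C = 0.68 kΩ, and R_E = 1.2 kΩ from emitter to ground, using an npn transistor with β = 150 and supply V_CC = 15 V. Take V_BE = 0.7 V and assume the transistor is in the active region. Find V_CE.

Thevenize the base divider: V_Th = V_CC·R_2/(R_1+R_2) = 15×6.8/21.8 = 4.68 V, R_Th = R_1‖R_2 = 4.68 kΩ.
Base-emitter loop: V_Th = I_B·R_Th + V_BE + (β+1)I_B·R_E, so I_B = (4.68 − 0.7) / (4.68 + 151×1.2) = 0.0214 mA.
I_C = β·I_B = 150×0.0214 = 3.21 mA, and I_E = (β+1)I_B = 3.23 mA.
V_CE = V_CC − I_C·R_C − I_E·R_E = 15 − 3.21×0.68 − 3.23×1.2 = 8.94 V.
V_CE = 8.94 V > 0.2 V confirms active-region operation.

V_CE ≈ 8.9 V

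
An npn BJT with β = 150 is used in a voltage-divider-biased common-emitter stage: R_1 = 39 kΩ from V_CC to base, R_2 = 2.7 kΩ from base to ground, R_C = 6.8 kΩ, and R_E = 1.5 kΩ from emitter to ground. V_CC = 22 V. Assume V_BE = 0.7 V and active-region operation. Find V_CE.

Thevenize the base divider: V_Th = V_CC·R_2/(R_1+R_2) = 22×2.7/41.7 = 1.42 V, R_Th = R_1‖R_2 = 2.53 kΩ.
Base-emitter loop: V_Th = I_B·R_Th + V_BE + (β+1)I_B·R_E, so I_B = (1.42 − 0.7) / (2.53 + 151×1.5) = 0.00316 mA.
I_C = β·I_B = 150×0.00316 = 0.474 mA, and I_E = (β+1)I_B = 0.478 mA.
V_CE = V_CC − I_C·R_C − I_E·R_E = 22 − 0.474×6.8 − 0.478×1.5 = 18.1 V.
V_CE = 18.1 V > 0.2 V confirms active-region operation.

V_CE ≈ 18 V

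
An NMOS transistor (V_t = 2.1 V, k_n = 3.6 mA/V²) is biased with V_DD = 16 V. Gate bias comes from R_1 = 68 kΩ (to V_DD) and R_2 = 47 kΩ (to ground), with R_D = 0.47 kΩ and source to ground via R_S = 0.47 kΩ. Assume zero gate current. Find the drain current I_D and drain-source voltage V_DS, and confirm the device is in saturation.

V_G = V_DD·R_2/(R_1+R_2) = 16×47/115 = 6.54 V.
Assume saturation: I_D = (k_n/2)(V_GS − V_t)² with V_GS = V_G − I_D·R_S = 6.54 − 0.47·I_D.
Substituting gives 0.398·I_D² − 8.51·I_D + 35.5 = 0, with roots I_D = 5.67 or 15.7 mA.
The root I_D = 15.7 mA gives V_GS = -0.857 V ≤ V_t, so take I_D = 5.67 mA.
Then V_GS = 3.87 V and V_DS = V_DD − I_D(R_D+R_S) = 16 − 5.67×0.94 = 10.7 V.
Saturation requires V_DS ≥ V_GS − V_t = 1.77 V; 10.7 ≥ 1.77 ✓.

I_D ≈ 5.7 mA, V_DS ≈ 11 V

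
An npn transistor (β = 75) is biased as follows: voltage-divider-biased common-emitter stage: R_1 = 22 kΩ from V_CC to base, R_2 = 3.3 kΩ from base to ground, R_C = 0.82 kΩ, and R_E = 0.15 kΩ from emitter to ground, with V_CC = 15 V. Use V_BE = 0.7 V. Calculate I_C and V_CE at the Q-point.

I_C ≈ 6.6 mA, V_CE ≈ 8.6 V

Thevenize the base divider: V_Th = V_CC·R_2/(R_1+R_2) = 15×3.3/25.3 = 1.96 V, R_Th = R_1‖R_2 = 2.87 kΩ.
Base-emitter loop: V_Th = I_B·R_Th + V_BE + (β+1)I_B·R_E, so I_B = (1.96 − 0.7) / (2.87 + 76×0.15) = 0.0881 mA.
I_C = β·I_B = 75×0.0881 = 6.6 mA, and I_E = (β+1)I_B = 6.69 mA.
V_CE = V_CC − I_C·R_C − I_E·R_E = 15 − 6.6×0.82 − 6.69×0.15 = 8.58 V.
V_CE = 8.58 V > 0.2 V confirms active-region operation.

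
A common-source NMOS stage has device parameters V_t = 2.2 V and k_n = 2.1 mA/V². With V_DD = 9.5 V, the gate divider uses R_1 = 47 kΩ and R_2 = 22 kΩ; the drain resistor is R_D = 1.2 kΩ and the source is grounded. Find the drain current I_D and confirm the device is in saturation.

I_D ≈ 0.72 mA

V_G = V_DD·R_2/(R_1+R_2) = 9.5×22/69 = 3.03 V. With the source grounded, V_GS = V_G = 3.03 V.
Assume saturation: I_D = (k_n/2)(V_GS − V_t)² = (2.1/2)×(3.03 − 2.2)² = 1.05×0.829² = 0.722 mA.
V_DS = V_DD − I_D·R_D = 9.5 − 0.722×1.2 = 8.63 V.
Saturation requires V_DS ≥ V_GS − V_t = 0.829 V; 8.63 ≥ 0.829 ✓.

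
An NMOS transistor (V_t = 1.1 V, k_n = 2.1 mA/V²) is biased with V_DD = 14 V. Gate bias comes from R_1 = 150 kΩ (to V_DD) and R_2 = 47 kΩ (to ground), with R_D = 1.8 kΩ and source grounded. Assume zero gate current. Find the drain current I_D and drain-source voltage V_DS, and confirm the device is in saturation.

I_D ≈ 5.3 mA, V_DS ≈ 4.5 V

V_G = V_DD·R_2/(R_1+R_2) = 14×47/197 = 3.34 V. With the source grounded, V_GS = V_G = 3.34 V.
Assume saturation: I_D = (k_n/2)(V_GS − V_t)² = (2.1/2)×(3.34 − 1.1)² = 1.05×2.24² = 5.27 mA.
V_DS = V_DD − I_D·R_D = 14 − 5.27×1.8 = 4.52 V.
Saturation requires V_DS ≥ V_GS − V_t = 2.24 V; 4.52 ≥ 2.24 ✓.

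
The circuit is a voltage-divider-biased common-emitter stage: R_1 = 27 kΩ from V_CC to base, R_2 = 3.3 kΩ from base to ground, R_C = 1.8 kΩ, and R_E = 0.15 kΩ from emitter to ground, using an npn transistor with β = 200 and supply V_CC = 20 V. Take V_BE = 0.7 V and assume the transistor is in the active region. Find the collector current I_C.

Thevenize the base divider: V_Th = V_CC·R_2/(R_1+R_2) = 20×3.3/30.3 = 2.18 V, R_Th = R_1‖R_2 = 2.94 kΩ.
Base-emitter loop: V_Th = I_B·R_Th + V_BE + (β+1)I_B·R_E, so I_B = (2.18 − 0.7) / (2.94 + 201×0.15) = 0.0447 mA.
I_C = β·I_B = 200×0.0447 = 8.93 mA, and I_E = (β+1)I_B = 8.98 mA.
V_CE = V_CC − I_C·R_C − I_E·R_E = 20 − 8.93×1.8 − 8.98×0.15 = 2.57 V.
V_CE = 2.57 V > 0.2 V confirms active-region operation.

I_C ≈ 8.9 mA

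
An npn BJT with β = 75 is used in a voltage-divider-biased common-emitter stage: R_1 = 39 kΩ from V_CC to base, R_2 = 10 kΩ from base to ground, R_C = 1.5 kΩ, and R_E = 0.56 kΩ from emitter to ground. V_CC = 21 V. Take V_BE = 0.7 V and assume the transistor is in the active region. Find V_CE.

V_CE ≈ 10 V

Thevenize the base divider: V_Th = V_CC·R_2/(R_1+R_2) = 21×10/49 = 4.29 V, R_Th = R_1‖R_2 = 7.96 kΩ.
Base-emitter loop: V_Th = I_B·R_Th + V_BE + (β+1)I_B·R_E, so I_B = (4.29 − 0.7) / (7.96 + 76×0.56) = 0.071 mA.
I_C = β·I_B = 75×0.071 = 5.32 mA, and I_E = (β+1)I_B = 5.39 mA.
V_CE = V_CC − I_C·R_C − I_E·R_E = 21 − 5.32×1.5 − 5.39×0.56 = 9.99 V.
V_CE = 9.99 V > 0.2 V confirms active-region operation.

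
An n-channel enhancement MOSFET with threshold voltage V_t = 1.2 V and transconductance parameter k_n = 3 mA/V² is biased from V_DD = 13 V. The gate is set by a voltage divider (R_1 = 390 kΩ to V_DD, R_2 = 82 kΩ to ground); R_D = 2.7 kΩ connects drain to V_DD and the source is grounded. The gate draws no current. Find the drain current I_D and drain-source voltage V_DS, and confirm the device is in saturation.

I_D ≈ 1.7 mA, V_DS ≈ 8.5 V

V_G = V_DD·R_2/(R_1+R_2) = 13×82/472 = 2.26 V. With the source grounded, V_GS = V_G = 2.26 V.
Assume saturation: I_D = (k_n/2)(V_GS − V_t)² = (3/2)×(2.26 − 1.2)² = 1.5×1.06² = 1.68 mA.
V_DS = V_DD − I_D·R_D = 13 − 1.68×2.7 = 8.46 V.
Saturation requires V_DS ≥ V_GS − V_t = 1.06 V; 8.46 ≥ 1.06 ✓.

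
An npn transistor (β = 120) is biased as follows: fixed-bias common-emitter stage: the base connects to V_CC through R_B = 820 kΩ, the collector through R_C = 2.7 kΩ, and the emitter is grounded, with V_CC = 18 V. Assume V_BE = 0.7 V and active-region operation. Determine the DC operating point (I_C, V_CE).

I_C ≈ 2.5 mA, V_CE ≈ 11 V

Base loop: V_CC = I_B·R_B + V_BE, so I_B = (18 − 0.7)/820 kΩ = 0.0211 mA.
In the active region I_C = β·I_B = 120 × 0.0211 = 2.53 mA.
Collector loop: V_CE = V_CC − I_C·R_C = 18 − 2.53×2.7 = 11.2 V.
Since V_CE = 11.2 V > V_CE(sat) ≈ 0.2 V, the transistor is in the active region as assumed.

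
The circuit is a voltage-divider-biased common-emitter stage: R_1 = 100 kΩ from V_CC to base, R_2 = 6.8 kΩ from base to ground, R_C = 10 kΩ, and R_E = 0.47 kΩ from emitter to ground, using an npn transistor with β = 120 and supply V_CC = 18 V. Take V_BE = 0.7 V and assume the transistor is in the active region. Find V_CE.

V_CE ≈ 9.1 V

Thevenize the base divider: V_Th = V_CC·R_2/(R_1+R_2) = 18×6.8/107 = 1.15 V, R_Th = R_1‖R_2 = 6.37 kΩ.
Base-emitter loop: V_Th = I_B·R_Th + V_BE + (β+1)I_B·R_E, so I_B = (1.15 − 0.7) / (6.37 + 121×0.47) = 0.00705 mA.
I_C = β·I_B = 120×0.00705 = 0.846 mA, and I_E = (β+1)I_B = 0.854 mA.
V_CE = V_CC − I_C·R_C − I_E·R_E = 18 − 0.846×10 − 0.854×0.47 = 9.13 V.
V_CE = 9.13 V > 0.2 V confirms active-region operation.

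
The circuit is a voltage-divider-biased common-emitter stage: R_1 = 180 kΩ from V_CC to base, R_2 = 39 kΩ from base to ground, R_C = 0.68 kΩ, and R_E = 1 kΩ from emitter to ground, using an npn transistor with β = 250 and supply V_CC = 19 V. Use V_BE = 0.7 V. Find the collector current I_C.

Thevenize the base divider: V_Th = V_CC·R_2/(R_1+R_2) = 19×39/219 = 3.38 V, R_Th = R_1‖R_2 = 32.1 kΩ.
Base-emitter loop: V_Th = I_B·R_Th + V_BE + (β+1)I_B·R_E, so I_B = (3.38 − 0.7) / (32.1 + 251×1) = 0.00948 mA.
I_C = β·I_B = 250×0.00948 = 2.37 mA, and I_E = (β+1)I_B = 2.38 mA.
V_CE = V_CC − I_C·R_C − I_E·R_E = 19 − 2.37×0.68 − 2.38×1 = 15 V.
V_CE = 15 V > 0.2 V confirms active-region operation.

I_C ≈ 2.4 mA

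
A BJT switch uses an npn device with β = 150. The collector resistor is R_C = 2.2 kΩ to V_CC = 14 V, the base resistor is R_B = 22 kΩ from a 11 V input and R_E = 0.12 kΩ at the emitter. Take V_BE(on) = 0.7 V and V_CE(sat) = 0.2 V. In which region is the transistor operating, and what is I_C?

saturation; I_C ≈ 5.9 mA

Assume active: I_B = (11 − 0.7)/(22 + 151×0.12) = 0.257 mA, I_C = β·I_B = 38.5 mA.
Then V_CE = 14 − 38.5×2.2 − 38.8×0.12 = -75.4 V < 0.2 V — the active assumption fails.
Re-solve with V_CE = 0.2 V. KCL at the emitter: V_E/R_E = (V_BB−0.7−V_E)/R_B + (V_CC−0.2−V_E)/R_C, giving V_E = 0.763 V.
I_C = (V_CC − 0.2 − V_E)/R_C = (13.8 − 0.763)/2.2 = 5.93 mA.
Check: I_B = (10.3 − 0.763)/22 = 0.433 mA, and β·I_B = 65 mA > I_C, confirming saturation.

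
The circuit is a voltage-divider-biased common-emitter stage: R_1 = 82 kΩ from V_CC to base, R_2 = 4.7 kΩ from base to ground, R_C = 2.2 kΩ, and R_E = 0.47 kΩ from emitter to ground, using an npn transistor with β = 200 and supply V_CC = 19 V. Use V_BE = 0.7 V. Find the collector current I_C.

I_C ≈ 0.67 mA

Thevenize the base divider: V_Th = V_CC·R_2/(R_1+R_2) = 19×4.7/86.7 = 1.03 V, R_Th = R_1‖R_2 = 4.45 kΩ.
Base-emitter loop: V_Th = I_B·R_Th + V_BE + (β+1)I_B·R_E, so I_B = (1.03 − 0.7) / (4.45 + 201×0.47) = 0.00334 mA.
I_C = β·I_B = 200×0.00334 = 0.667 mA, and I_E = (β+1)I_B = 0.671 mA.
V_CE = V_CC − I_C·R_C − I_E·R_E = 19 − 0.667×2.2 − 0.671×0.47 = 17.2 V.
V_CE = 17.2 V > 0.2 V confirms active-region operation.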